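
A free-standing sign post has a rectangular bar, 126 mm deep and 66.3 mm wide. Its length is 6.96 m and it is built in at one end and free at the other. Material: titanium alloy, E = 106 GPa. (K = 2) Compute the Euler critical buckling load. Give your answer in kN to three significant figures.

P_cr ≈ 16.5 kN

Buckling occurs about the weak axis: I_min = h·b³/12 with b = 66.3 mm (the shorter side).
I_min = 126×66.3³/12 = 3.060×10^6 mm⁴
I = 3.060×10^6 mm⁴ = 3.060×10^-6 m⁴
Effective length L_e = K·L = 2 × 6.96 = 13.92 m
P_cr = π²EI / L_e² = π² × 106×10⁹ × 3.060×10^-6 / 13.92² = 1.652×10^4 N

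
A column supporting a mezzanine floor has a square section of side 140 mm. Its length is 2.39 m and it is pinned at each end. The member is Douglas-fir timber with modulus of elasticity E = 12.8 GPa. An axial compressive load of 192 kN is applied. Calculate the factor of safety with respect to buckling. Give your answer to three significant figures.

I = a⁴/12 = 140⁴/12 = 3.201×10^7 mm⁴
I = 3.201×10^7 mm⁴ = 3.201×10^-5 m⁴
Effective length L_e = K·L = 1 × 2.39 = 2.390 m
P_cr = π²EI / L_e² = π² × 12.8×10⁹ × 3.201×10^-5 / 2.390² = 7.080×10^5 N
Factor of safety n = P_cr / P = 708.02 / 192 = 3.69

n ≈ 3.69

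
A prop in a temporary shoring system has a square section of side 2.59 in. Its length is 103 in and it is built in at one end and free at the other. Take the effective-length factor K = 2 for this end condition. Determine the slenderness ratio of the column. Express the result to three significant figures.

λ ≈ 276

For a square r = a/√12 = 2.59/√12 = 0.7477 in
L_e = K·L = 2 × 103 = 206.0 in
λ = L_e / r_min = 206.00 / 0.7477 = 276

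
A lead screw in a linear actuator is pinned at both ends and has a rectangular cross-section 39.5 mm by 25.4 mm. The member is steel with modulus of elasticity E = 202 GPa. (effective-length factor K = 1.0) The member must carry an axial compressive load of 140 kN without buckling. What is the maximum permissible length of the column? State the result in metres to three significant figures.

L_max ≈ 0.876 m

Buckling occurs about the weak axis: I_min = h·b³/12 with b = 25.4 mm (the shorter side).
I_min = 39.5×25.4³/12 = 5.394×10^4 mm⁴
I = 5.394×10^-8 m⁴
At the buckling limit P_cr = P = 1.400×10^5 N
From P_cr = π²EI/(K·L)²:  L = (1/K)·√(π²EI/P_cr) = (1/1)·√(π²×2.02×10^11×5.394×10^-8/1.400×10^5)
L = 0.876 m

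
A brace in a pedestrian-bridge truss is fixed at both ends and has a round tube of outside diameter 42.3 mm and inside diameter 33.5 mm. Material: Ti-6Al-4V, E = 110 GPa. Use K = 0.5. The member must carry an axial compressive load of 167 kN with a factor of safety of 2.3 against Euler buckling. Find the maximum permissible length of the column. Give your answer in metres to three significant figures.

L_max ≈ 1.04 m

d_o = 42.3 mm, d_i = 33.5 mm
I = π(d_o⁴ − d_i⁴)/64 = π(42.3⁴ − 33.50⁴)/64 = 9.533×10^4 mm⁴
I = 9.533×10^-8 m⁴
Required critical load P_cr = n·P = 2.3 × 167 = 384.1 kN = 3.841×10^5 N
From P_cr = π²EI/(K·L)²:  L = (1/K)·√(π²EI/P_cr) = (1/0.5)·√(π²×1.10×10^11×9.533×10^-8/3.841×10^5)
L = 1.04 m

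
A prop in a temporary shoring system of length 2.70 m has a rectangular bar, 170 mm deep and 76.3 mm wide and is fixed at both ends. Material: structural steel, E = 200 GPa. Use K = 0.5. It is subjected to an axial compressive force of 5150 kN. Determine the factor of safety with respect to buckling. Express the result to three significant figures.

n ≈ 1.32

Buckling occurs about the weak axis: I_min = h·b³/12 with b = 76.3 mm (the shorter side).
I_min = 170×76.3³/12 = 6.293×10^6 mm⁴
I = 6.293×10^6 mm⁴ = 6.293×10^-6 m⁴
Effective length L_e = K·L = 0.5 × 2.70 = 1.350 m
P_cr = π²EI / L_e² = π² × 200×10⁹ × 6.293×10^-6 / 1.350² = 6.816×10^6 N
Factor of safety n = P_cr / P = 6815.6 / 5150 = 1.32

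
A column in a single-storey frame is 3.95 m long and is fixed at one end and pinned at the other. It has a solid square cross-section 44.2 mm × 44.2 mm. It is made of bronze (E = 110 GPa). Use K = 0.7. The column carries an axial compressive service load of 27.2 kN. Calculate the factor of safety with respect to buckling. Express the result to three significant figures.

n ≈ 1.66

I = a⁴/12 = 44.2⁴/12 = 3.181×10^5 mm⁴
I = 3.181×10^5 mm⁴ = 3.181×10^-7 m⁴
Effective length L_e = K·L = 0.7 × 3.95 = 2.765 m
P_cr = π²EI / L_e² = π² × 110×10⁹ × 3.181×10^-7 / 2.765² = 4.517×10^4 N
Factor of safety n = P_cr / P = 45.166 / 27.2 = 1.66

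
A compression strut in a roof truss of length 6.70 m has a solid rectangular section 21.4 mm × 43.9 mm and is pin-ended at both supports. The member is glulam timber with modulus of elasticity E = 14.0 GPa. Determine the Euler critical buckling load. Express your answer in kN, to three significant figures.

Buckling occurs about the weak axis: I_min = h·b³/12 with b = 21.4 mm (the shorter side).
I_min = 43.9×21.4³/12 = 3.585×10^4 mm⁴
I = 3.585×10^4 mm⁴ = 3.585×10^-8 m⁴
Effective length L_e = K·L = 1 × 6.70 = 6.700 m
P_cr = π²EI / L_e² = π² × 14.0×10⁹ × 3.585×10^-8 / 6.700² = 110.4 N

P_cr ≈ 0.110 kN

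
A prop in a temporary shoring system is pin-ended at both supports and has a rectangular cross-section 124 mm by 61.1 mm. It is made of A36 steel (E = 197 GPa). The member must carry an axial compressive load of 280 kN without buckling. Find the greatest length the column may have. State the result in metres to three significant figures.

L_max ≈ 4.05 m

Buckling occurs about the weak axis: I_min = h·b³/12 with b = 61.1 mm (the shorter side).
I_min = 124×61.1³/12 = 2.357×10^6 mm⁴
I = 2.357×10^-6 m⁴
At the buckling limit P_cr = P = 2.800×10^5 N
From P_cr = π²EI/(K·L)²:  L = (1/K)·√(π²EI/P_cr) = (1/1)·√(π²×1.97×10^11×2.357×10^-6/2.800×10^5)
L = 4.05 m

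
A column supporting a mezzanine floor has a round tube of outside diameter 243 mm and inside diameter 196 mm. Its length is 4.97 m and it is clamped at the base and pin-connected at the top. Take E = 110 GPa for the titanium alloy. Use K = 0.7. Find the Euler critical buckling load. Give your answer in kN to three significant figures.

P_cr ≈ 8850 kN

d_o = 243 mm, d_i = 196 mm
I = π(d_o⁴ − d_i⁴)/64 = π(243⁴ − 196.0⁴)/64 = 9.871×10^7 mm⁴
I = 9.871×10^7 mm⁴ = 9.871×10^-5 m⁴
Effective length L_e = K·L = 0.7 × 4.97 = 3.479 m
P_cr = π²EI / L_e² = π² × 110×10⁹ × 9.871×10^-5 / 3.479² = 8.855×10^6 N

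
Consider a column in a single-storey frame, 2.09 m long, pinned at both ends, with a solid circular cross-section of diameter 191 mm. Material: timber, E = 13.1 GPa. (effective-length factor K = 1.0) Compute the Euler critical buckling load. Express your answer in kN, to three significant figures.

I = πd⁴/64 = π×191⁴/64 = 6.533×10^7 mm⁴
I = 6.533×10^7 mm⁴ = 6.533×10^-5 m⁴
Effective length L_e = K·L = 1 × 2.09 = 2.090 m
P_cr = π²EI / L_e² = π² × 13.1×10⁹ × 6.533×10^-5 / 2.090² = 1.934×10^6 N

P_cr ≈ 1930 kN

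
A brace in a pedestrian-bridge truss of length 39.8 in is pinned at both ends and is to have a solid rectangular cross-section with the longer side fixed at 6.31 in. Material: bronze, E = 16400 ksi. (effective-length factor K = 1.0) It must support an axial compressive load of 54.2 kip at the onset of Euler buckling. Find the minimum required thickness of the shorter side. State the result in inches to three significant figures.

L_e = K·L = 1 × 39.8 = 39.80 in
Required I = P_cr·L_e²/(π²E) = 5.420×10^4 × 39.80² / (π² × 1.64×10^7) = 0.5304 in⁴
Rectangle, weak axis: I_min = h·b³/12 with h = 6.31 in fixed  ⇒  b = (12I/h)^(1/3) = 1.00 in

b ≈ 1.00 in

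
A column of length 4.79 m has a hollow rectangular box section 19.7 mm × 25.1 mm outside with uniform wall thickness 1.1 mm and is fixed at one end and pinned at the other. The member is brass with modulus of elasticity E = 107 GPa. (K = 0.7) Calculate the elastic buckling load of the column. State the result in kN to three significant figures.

Inner dimensions: h_i = 25.1 − 2×1.1 = 22.90 mm, b_i = 19.7 − 2×1.1 = 17.50 mm
Weak-axis I_min = (h_o·b_o³ − h_i·b_i³)/12 with b_o = 19.7, b_i = 17.50 mm (shorter outer/inner sides).
I_min = (25.1×19.7³ − 22.90×17.50³)/12 = 5.764×10^3 mm⁴
I = 5.764×10^3 mm⁴ = 5.764×10^-9 m⁴
Effective length L_e = K·L = 0.7 × 4.79 = 3.353 m
P_cr = π²EI / L_e² = π² × 107×10⁹ × 5.764×10^-9 / 3.353² = 541.4 N

P_cr ≈ 0.541 kN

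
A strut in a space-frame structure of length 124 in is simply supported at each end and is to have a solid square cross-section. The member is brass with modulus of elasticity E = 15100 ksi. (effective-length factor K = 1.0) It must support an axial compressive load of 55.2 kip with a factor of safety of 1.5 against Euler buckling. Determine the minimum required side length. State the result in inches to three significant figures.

Required P_cr = n·P = 1.5 × 55.2 = 82.80 kip
L_e = K·L = 1 × 124 = 124.0 in
Required I = P_cr·L_e²/(π²E) = 8.280×10^4 × 124.0² / (π² × 1.51×10^7) = 8.543 in⁴
Solid square: I = a⁴/12  ⇒  a = (12I)^(1/4) = (12×8.543)^(1/4) = 3.18 in

a ≈ 3.18 in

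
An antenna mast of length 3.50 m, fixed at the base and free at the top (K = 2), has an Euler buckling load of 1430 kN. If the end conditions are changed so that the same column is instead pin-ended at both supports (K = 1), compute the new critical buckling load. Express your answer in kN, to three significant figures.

P_cr ≈ 5720 kN

P_cr ∝ 1/K², so P_cr,new = P_cr,old × (K_old/K_new)² = 1430 × (2/1)²
= 1430 × 4.000 = 5720 kN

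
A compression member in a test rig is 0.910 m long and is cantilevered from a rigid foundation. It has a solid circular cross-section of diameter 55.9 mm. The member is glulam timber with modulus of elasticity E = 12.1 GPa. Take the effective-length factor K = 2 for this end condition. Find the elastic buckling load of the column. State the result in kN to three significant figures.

I = πd⁴/64 = π×55.9⁴/64 = 4.793×10^5 mm⁴
I = 4.793×10^5 mm⁴ = 4.793×10^-7 m⁴
Effective length L_e = K·L = 2 × 0.910 = 1.820 m
P_cr = π²EI / L_e² = π² × 12.1×10⁹ × 4.793×10^-7 / 1.820² = 1.728×10^4 N

P_cr ≈ 17.3 kN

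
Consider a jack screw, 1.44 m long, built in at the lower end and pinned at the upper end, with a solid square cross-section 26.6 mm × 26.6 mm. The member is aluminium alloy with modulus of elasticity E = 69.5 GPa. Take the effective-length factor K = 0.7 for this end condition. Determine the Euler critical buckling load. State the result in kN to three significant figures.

P_cr ≈ 28.2 kN

I = a⁴/12 = 26.6⁴/12 = 4.172×10^4 mm⁴
I = 4.172×10^4 mm⁴ = 4.172×10^-8 m⁴
Effective length L_e = K·L = 0.7 × 1.44 = 1.008 m
P_cr = π²EI / L_e² = π² × 69.5×10⁹ × 4.172×10^-8 / 1.008² = 2.816×10^4 N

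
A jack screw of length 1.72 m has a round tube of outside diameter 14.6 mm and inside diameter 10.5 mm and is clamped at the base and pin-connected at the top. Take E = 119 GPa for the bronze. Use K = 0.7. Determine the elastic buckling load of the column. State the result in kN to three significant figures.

d_o = 14.6 mm, d_i = 10.5 mm
I = π(d_o⁴ − d_i⁴)/64 = π(14.6⁴ − 10.50⁴)/64 = 1.634×10^3 mm⁴
I = 1.634×10^3 mm⁴ = 1.634×10^-9 m⁴
Effective length L_e = K·L = 0.7 × 1.72 = 1.204 m
P_cr = π²EI / L_e² = π² × 119×10⁹ × 1.634×10^-9 / 1.204² = 1.324×10^3 N

P_cr ≈ 1.32 kN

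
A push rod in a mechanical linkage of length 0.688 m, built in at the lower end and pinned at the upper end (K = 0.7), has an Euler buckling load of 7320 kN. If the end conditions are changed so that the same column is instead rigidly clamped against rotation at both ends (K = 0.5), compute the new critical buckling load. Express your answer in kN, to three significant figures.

P_cr ≈ 14300 kN

P_cr ∝ 1/K², so P_cr,new = P_cr,old × (K_old/K_new)² = 7320 × (0.7/0.5)²
= 7320 × 1.960 = 14300 kN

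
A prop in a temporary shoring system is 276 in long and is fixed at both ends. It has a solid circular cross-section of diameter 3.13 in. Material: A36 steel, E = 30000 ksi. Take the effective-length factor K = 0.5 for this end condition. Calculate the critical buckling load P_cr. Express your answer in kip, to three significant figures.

I = πd⁴/64 = π×3.13⁴/64 = 4.711 in⁴
Effective length L_e = K·L = 0.5 × 276 = 138.0 in
P_cr = π²EI / L_e² = π² × 30000×10³ × 4.711 / 138.0² = 7.325×10^4 lb

P_cr ≈ 73.3 kip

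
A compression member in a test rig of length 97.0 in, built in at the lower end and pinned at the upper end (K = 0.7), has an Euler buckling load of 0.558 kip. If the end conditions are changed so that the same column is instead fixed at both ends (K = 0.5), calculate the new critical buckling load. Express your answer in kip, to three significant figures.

P_cr ∝ 1/K², so P_cr,new = P_cr,old × (K_old/K_new)² = 0.558 × (0.7/0.5)²
= 0.558 × 1.960 = 1.09 kip

P_cr ≈ 1.09 kip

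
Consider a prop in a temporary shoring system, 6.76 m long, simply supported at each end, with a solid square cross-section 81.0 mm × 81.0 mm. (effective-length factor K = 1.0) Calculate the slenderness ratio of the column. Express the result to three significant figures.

λ ≈ 289

For a square r = a/√12 = 81.0/√12 = 23.38 mm
L_e = K·L = 1 × 6.76 m = 6.760 m = 6760.0 mm
λ = L_e / r_min = 6760.0 / 23.38 = 289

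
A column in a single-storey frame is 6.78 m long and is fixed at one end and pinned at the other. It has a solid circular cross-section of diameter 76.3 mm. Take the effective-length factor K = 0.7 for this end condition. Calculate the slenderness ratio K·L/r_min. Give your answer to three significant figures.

λ ≈ 249

I = πd⁴/64 = π×76.3⁴/64 = 1.664×10^6 mm⁴
A = 4.572×10^3 mm²;  r_min = √(I/A) = √(1.664×10^6/4.572×10^3) = 19.08 mm
L_e = K·L = 0.7 × 6.78 m = 4.746 m = 4746.0 mm
λ = L_e / r_min = 4746.0 / 19.08 = 249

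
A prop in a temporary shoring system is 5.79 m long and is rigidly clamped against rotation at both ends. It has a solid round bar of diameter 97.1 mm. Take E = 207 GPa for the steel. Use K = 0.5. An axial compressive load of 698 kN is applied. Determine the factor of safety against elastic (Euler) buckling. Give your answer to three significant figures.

n ≈ 1.52

I = πd⁴/64 = π×97.1⁴/64 = 4.364×10^6 mm⁴
I = 4.364×10^6 mm⁴ = 4.364×10^-6 m⁴
Effective length L_e = K·L = 0.5 × 5.79 = 2.895 m
P_cr = π²EI / L_e² = π² × 207×10⁹ × 4.364×10^-6 / 2.895² = 1.064×10^6 N
Factor of safety n = P_cr / P = 1063.7 / 698 = 1.52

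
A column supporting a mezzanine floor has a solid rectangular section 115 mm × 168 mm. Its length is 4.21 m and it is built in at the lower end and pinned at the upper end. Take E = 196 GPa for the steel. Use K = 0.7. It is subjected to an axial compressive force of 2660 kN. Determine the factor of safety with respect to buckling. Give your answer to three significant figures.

Buckling occurs about the weak axis: I_min = h·b³/12 with b = 115 mm (the shorter side).
I_min = 168×115³/12 = 2.129×10^7 mm⁴
I = 2.129×10^7 mm⁴ = 2.129×10^-5 m⁴
Effective length L_e = K·L = 0.7 × 4.21 = 2.947 m
P_cr = π²EI / L_e² = π² × 196×10⁹ × 2.129×10^-5 / 2.947² = 4.743×10^6 N
Factor of safety n = P_cr / P = 4742.6 / 2660 = 1.78

n ≈ 1.78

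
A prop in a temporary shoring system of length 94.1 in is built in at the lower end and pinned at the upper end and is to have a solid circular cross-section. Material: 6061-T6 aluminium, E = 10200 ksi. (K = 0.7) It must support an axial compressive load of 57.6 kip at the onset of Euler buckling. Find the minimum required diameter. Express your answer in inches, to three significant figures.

d ≈ 2.67 in

L_e = K·L = 0.7 × 94.1 = 65.87 in
Required I = P_cr·L_e²/(π²E) = 5.760×10^4 × 65.87² / (π² × 1.02×10^7) = 2.483 in⁴
Solid circle: I = πd⁴/64  ⇒  d = (64I/π)^(1/4) = (64×2.483/π)^(1/4) = 2.67 in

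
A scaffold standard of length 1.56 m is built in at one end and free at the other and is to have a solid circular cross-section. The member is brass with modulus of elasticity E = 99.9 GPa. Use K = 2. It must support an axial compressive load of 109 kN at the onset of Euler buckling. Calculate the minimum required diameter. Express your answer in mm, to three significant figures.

d ≈ 68.4 mm

L_e = K·L = 2 × 1.56 = 3.120 m
Required I = P_cr·L_e²/(π²E) = 1.090×10^5 × 3.120² / (π² × 9.99×10^10) = 1.076×10^-6 m⁴
I_req = 1.076×10^6 mm⁴
Solid circle: I = πd⁴/64  ⇒  d = (64I/π)^(1/4) = (64×1.076×10^6/π)^(1/4) = 68.4 mm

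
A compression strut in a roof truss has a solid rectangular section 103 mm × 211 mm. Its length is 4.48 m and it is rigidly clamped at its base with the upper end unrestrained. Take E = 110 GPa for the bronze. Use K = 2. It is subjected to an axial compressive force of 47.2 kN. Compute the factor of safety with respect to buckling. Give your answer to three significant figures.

Buckling occurs about the weak axis: I_min = h·b³/12 with b = 103 mm (the shorter side).
I_min = 211×103³/12 = 1.921×10^7 mm⁴
I = 1.921×10^7 mm⁴ = 1.921×10^-5 m⁴
Effective length L_e = K·L = 2 × 4.48 = 8.960 m
P_cr = π²EI / L_e² = π² × 110×10⁹ × 1.921×10^-5 / 8.960² = 2.598×10^5 N
Factor of safety n = P_cr / P = 259.83 / 47.2 = 5.50

n ≈ 5.50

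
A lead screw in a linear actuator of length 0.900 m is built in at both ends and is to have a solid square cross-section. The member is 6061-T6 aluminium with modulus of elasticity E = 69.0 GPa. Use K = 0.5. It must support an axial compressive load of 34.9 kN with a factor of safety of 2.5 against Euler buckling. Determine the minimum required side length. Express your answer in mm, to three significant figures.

Required P_cr = n·P = 2.5 × 34.9 = 87.25 kN
L_e = K·L = 0.5 × 0.900 = 0.4500 m
Required I = P_cr·L_e²/(π²E) = 8.725×10^4 × 0.4500² / (π² × 6.90×10^10) = 2.594×10^-8 m⁴
I_req = 2.594×10^4 mm⁴
Solid square: I = a⁴/12  ⇒  a = (12I)^(1/4) = (12×2.594×10^4)^(1/4) = 23.6 mm

a ≈ 23.6 mm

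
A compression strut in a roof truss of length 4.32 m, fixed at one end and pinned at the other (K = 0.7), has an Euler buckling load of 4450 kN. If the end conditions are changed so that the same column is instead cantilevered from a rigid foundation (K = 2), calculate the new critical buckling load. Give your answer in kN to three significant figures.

P_cr ∝ 1/K², so P_cr,new = P_cr,old × (K_old/K_new)² = 4450 × (0.7/2)²
= 4450 × 0.1225 = 545 kN

P_cr ≈ 545 kN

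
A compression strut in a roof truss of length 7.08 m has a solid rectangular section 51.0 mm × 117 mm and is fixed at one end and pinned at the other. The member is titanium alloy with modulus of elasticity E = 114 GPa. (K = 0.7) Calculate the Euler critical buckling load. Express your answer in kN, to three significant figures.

P_cr ≈ 59.2 kN

Buckling occurs about the weak axis: I_min = h·b³/12 with b = 51.0 mm (the shorter side).
I_min = 117×51.0³/12 = 1.293×10^6 mm⁴
I = 1.293×10^6 mm⁴ = 1.293×10^-6 m⁴
Effective length L_e = K·L = 0.7 × 7.08 = 4.956 m
P_cr = π²EI / L_e² = π² × 114×10⁹ × 1.293×10^-6 / 4.956² = 5.925×10^4 N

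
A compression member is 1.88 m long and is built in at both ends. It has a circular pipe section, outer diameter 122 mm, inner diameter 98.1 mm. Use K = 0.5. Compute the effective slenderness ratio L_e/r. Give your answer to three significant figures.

d_o = 122 mm, d_i = 98.1 mm
I = π(d_o⁴ − d_i⁴)/64 = π(122⁴ − 98.10⁴)/64 = 6.328×10^6 mm⁴
A = 4.132×10^3 mm²;  r_min = √(I/A) = √(6.328×10^6/4.132×10^3) = 39.14 mm
L_e = K·L = 0.5 × 1.88 m = 0.9400 m = 940.00 mm
λ = L_e / r_min = 940.00 / 39.14 = 24.0

λ ≈ 24.0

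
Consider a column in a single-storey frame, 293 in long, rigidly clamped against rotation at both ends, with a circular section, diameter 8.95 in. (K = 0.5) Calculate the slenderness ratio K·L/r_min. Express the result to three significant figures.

λ ≈ 65.5

For a solid circle r = d/4 = 8.95/4 = 2.238 in
L_e = K·L = 0.5 × 293 = 146.5 in
λ = L_e / r_min = 146.50 / 2.238 = 65.5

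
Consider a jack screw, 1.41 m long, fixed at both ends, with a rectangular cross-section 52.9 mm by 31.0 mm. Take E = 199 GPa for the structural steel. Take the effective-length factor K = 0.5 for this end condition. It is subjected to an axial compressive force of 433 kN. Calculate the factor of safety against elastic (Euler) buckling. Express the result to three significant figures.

Buckling occurs about the weak axis: I_min = h·b³/12 with b = 31.0 mm (the shorter side).
I_min = 52.9×31.0³/12 = 1.313×10^5 mm⁴
I = 1.313×10^5 mm⁴ = 1.313×10^-7 m⁴
Effective length L_e = K·L = 0.5 × 1.41 = 0.7050 m
P_cr = π²EI / L_e² = π² × 199×10⁹ × 1.313×10^-7 / 0.7050² = 5.190×10^5 N
Factor of safety n = P_cr / P = 518.96 / 433 = 1.20

n ≈ 1.20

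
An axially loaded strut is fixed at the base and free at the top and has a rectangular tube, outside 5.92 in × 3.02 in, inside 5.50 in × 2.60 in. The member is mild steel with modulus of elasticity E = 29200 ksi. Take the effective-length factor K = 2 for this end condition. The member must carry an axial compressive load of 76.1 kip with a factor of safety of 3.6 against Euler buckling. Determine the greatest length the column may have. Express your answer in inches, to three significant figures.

Weak-axis I_min = (h_o·b_o³ − h_i·b_i³)/12 with b_o = 3.02, b_i = 2.600 in (shorter outer/inner sides).
I_min = (5.92×3.02³ − 5.500×2.600³)/12 = 5.533 in⁴
Required critical load P_cr = n·P = 3.6 × 76.1 = 274.0 kip = 2.740×10^5 lb
From P_cr = π²EI/(K·L)²:  L = (1/K)·√(π²EI/P_cr) = (1/2)·√(π²×2.92×10^7×5.533/2.740×10^5)
L = 38.1 in

L_max ≈ 38.1 in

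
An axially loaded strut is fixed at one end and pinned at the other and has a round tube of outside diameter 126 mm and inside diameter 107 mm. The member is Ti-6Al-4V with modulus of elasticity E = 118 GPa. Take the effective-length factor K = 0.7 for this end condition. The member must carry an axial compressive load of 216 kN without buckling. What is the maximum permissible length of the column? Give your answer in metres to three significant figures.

d_o = 126 mm, d_i = 107 mm
I = π(d_o⁴ − d_i⁴)/64 = π(126⁴ − 107.0⁴)/64 = 5.938×10^6 mm⁴
I = 5.938×10^-6 m⁴
At the buckling limit P_cr = P = 2.160×10^5 N
From P_cr = π²EI/(K·L)²:  L = (1/K)·√(π²EI/P_cr) = (1/0.7)·√(π²×1.18×10^11×5.938×10^-6/2.160×10^5)
L = 8.08 m

L_max ≈ 8.08 m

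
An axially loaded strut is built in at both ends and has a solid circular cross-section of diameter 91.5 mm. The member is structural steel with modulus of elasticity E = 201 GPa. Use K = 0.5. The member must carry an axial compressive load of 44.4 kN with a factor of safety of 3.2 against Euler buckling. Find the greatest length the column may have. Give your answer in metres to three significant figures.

I = πd⁴/64 = π×91.5⁴/64 = 3.441×10^6 mm⁴
I = 3.441×10^-6 m⁴
Required critical load P_cr = n·P = 3.2 × 44.4 = 142.1 kN = 1.421×10^5 N
From P_cr = π²EI/(K·L)²:  L = (1/K)·√(π²EI/P_cr) = (1/0.5)·√(π²×2.01×10^11×3.441×10^-6/1.421×10^5)
L = 13.9 m

L_max ≈ 13.9 m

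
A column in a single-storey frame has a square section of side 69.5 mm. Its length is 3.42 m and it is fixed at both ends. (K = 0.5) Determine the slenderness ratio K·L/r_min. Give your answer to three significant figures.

λ ≈ 85.2

For a square r = a/√12 = 69.5/√12 = 20.06 mm
L_e = K·L = 0.5 × 3.42 m = 1.710 m = 1710.0 mm
λ = L_e / r_min = 1710.0 / 20.06 = 85.2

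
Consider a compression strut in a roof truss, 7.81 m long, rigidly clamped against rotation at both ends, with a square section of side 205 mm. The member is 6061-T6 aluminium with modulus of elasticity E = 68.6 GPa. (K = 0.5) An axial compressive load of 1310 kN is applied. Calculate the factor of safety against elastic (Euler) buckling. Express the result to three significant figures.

n ≈ 4.99

I = a⁴/12 = 205⁴/12 = 1.472×10^8 mm⁴
I = 1.472×10^8 mm⁴ = 1.472×10^-4 m⁴
Effective length L_e = K·L = 0.5 × 7.81 = 3.905 m
P_cr = π²EI / L_e² = π² × 68.6×10⁹ × 1.472×10^-4 / 3.905² = 6.535×10^6 N
Factor of safety n = P_cr / P = 6534.6 / 1310 = 4.99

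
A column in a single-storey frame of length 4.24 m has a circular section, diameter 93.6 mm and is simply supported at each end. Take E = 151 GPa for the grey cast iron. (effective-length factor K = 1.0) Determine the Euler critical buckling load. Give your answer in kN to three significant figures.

I = πd⁴/64 = π×93.6⁴/64 = 3.768×10^6 mm⁴
I = 3.768×10^6 mm⁴ = 3.768×10^-6 m⁴
Effective length L_e = K·L = 1 × 4.24 = 4.240 m
P_cr = π²EI / L_e² = π² × 151×10⁹ × 3.768×10^-6 / 4.240² = 3.123×10^5 N

P_cr ≈ 312 kN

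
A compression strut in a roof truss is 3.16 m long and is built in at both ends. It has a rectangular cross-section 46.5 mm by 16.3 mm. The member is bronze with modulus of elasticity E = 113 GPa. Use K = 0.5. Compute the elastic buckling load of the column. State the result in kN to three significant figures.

P_cr ≈ 7.50 kN

Buckling occurs about the weak axis: I_min = h·b³/12 with b = 16.3 mm (the shorter side).
I_min = 46.5×16.3³/12 = 1.678×10^4 mm⁴
I = 1.678×10^4 mm⁴ = 1.678×10^-8 m⁴
Effective length L_e = K·L = 0.5 × 3.16 = 1.580 m
P_cr = π²EI / L_e² = π² × 113×10⁹ × 1.678×10^-8 / 1.580² = 7.497×10^3 N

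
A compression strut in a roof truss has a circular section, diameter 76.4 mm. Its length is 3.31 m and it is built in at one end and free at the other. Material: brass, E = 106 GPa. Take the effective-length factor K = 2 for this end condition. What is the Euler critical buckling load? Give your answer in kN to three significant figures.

I = πd⁴/64 = π×76.4⁴/64 = 1.672×10^6 mm⁴
I = 1.672×10^6 mm⁴ = 1.672×10^-6 m⁴
Effective length L_e = K·L = 2 × 3.31 = 6.620 m
P_cr = π²EI / L_e² = π² × 106×10⁹ × 1.672×10^-6 / 6.620² = 3.992×10^4 N

P_cr ≈ 39.9 kN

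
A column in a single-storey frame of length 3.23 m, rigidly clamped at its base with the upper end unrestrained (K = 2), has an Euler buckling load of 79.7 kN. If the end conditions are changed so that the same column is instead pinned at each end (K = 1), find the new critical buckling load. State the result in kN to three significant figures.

P_cr ∝ 1/K², so P_cr,new = P_cr,old × (K_old/K_new)² = 79.7 × (2/1)²
= 79.7 × 4.000 = 319 kN

P_cr ≈ 319 kN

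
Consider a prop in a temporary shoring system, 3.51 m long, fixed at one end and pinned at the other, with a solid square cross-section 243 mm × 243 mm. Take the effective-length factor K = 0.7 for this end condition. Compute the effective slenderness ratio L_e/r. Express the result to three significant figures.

λ ≈ 35.0

For a square r = a/√12 = 243/√12 = 70.15 mm
L_e = K·L = 0.7 × 3.51 m = 2.457 m = 2457.0 mm
λ = L_e / r_min = 2457.0 / 70.15 = 35.0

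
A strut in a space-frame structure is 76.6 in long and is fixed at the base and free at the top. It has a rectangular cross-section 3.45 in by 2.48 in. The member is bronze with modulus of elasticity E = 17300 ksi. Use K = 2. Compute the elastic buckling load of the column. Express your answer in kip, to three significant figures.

Buckling occurs about the weak axis: I_min = h·b³/12 with b = 2.48 in (the shorter side).
I_min = 3.45×2.48³/12 = 4.385 in⁴
Effective length L_e = K·L = 2 × 76.6 = 153.2 in
P_cr = π²EI / L_e² = π² × 17300×10³ × 4.385 / 153.2² = 3.190×10^4 lb

P_cr ≈ 31.9 kip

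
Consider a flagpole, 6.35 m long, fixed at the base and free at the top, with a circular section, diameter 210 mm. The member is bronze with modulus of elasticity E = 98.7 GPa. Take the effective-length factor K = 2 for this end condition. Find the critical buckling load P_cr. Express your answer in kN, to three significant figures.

P_cr ≈ 577 kN

I = πd⁴/64 = π×210⁴/64 = 9.547×10^7 mm⁴
I = 9.547×10^7 mm⁴ = 9.547×10^-5 m⁴
Effective length L_e = K·L = 2 × 6.35 = 12.70 m
P_cr = π²EI / L_e² = π² × 98.7×10⁹ × 9.547×10^-5 / 12.70² = 5.766×10^5 N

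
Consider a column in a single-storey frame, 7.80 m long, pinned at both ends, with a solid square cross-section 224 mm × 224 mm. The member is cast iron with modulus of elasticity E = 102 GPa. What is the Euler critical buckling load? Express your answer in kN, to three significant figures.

I = a⁴/12 = 224⁴/12 = 2.098×10^8 mm⁴
I = 2.098×10^8 mm⁴ = 2.098×10^-4 m⁴
Effective length L_e = K·L = 1 × 7.80 = 7.800 m
P_cr = π²EI / L_e² = π² × 102×10⁹ × 2.098×10^-4 / 7.800² = 3.472×10^6 N

P_cr ≈ 3470 kN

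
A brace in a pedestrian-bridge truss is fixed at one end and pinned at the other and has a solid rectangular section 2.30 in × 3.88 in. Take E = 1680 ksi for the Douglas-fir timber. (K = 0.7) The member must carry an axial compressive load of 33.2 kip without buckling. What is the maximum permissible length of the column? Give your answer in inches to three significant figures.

L_max ≈ 63.3 in

Buckling occurs about the weak axis: I_min = h·b³/12 with b = 2.30 in (the shorter side).
I_min = 3.88×2.30³/12 = 3.934 in⁴
At the buckling limit P_cr = P = 3.320×10^4 lb
From P_cr = π²EI/(K·L)²:  L = (1/K)·√(π²EI/P_cr) = (1/0.7)·√(π²×1.68×10^6×3.934/3.320×10^4)
L = 63.3 in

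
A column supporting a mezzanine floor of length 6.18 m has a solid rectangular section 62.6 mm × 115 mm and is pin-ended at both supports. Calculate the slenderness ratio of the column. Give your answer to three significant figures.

λ ≈ 342

For a rectangle r_min = b/√12 = 62.6/√12 = 18.07 mm
L_e = K·L = 1 × 6.18 m = 6.180 m = 6180.0 mm
λ = L_e / r_min = 6180.0 / 18.07 = 342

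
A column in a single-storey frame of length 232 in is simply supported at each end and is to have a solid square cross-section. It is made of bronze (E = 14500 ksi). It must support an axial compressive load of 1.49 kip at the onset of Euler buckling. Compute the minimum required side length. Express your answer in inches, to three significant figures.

a ≈ 1.61 in

L_e = K·L = 1 × 232 = 232.0 in
Required I = P_cr·L_e²/(π²E) = 1.490×10^3 × 232.0² / (π² × 1.45×10^7) = 0.5604 in⁴
Solid square: I = a⁴/12  ⇒  a = (12I)^(1/4) = (12×0.5604)^(1/4) = 1.61 in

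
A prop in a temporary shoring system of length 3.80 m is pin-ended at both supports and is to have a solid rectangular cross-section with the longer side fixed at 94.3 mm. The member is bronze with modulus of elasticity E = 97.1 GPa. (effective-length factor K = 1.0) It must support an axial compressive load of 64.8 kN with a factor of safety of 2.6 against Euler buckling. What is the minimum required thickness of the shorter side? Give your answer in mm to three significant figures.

Required P_cr = n·P = 2.6 × 64.8 = 168.5 kN
L_e = K·L = 1 × 3.80 = 3.800 m
Required I = P_cr·L_e²/(π²E) = 1.685×10^5 × 3.800² / (π² × 9.71×10^10) = 2.539×10^-6 m⁴
I_req = 2.539×10^6 mm⁴
Rectangle, weak axis: I_min = h·b³/12 with h = 94.3 mm fixed  ⇒  b = (12I/h)^(1/3) = 68.6 mm

b ≈ 68.6 mm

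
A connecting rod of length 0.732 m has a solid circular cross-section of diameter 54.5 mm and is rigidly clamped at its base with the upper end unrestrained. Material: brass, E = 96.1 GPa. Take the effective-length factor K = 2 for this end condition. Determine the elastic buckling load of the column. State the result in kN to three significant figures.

P_cr ≈ 192 kN

I = πd⁴/64 = π×54.5⁴/64 = 4.331×10^5 mm⁴
I = 4.331×10^5 mm⁴ = 4.331×10^-7 m⁴
Effective length L_e = K·L = 2 × 0.732 = 1.464 m
P_cr = π²EI / L_e² = π² × 96.1×10⁹ × 4.331×10^-7 / 1.464² = 1.916×10^5 N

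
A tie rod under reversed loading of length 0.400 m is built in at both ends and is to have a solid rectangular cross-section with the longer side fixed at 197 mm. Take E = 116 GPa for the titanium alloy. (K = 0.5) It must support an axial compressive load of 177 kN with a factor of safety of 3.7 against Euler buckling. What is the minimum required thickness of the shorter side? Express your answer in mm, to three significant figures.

Required P_cr = n·P = 3.7 × 177 = 654.9 kN
L_e = K·L = 0.5 × 0.400 = 0.2000 m
Required I = P_cr·L_e²/(π²E) = 6.549×10^5 × 0.2000² / (π² × 1.16×10^11) = 2.288×10^-8 m⁴
I_req = 2.288×10^4 mm⁴
Rectangle, weak axis: I_min = h·b³/12 with h = 197 mm fixed  ⇒  b = (12I/h)^(1/3) = 11.2 mm

b ≈ 11.2 mm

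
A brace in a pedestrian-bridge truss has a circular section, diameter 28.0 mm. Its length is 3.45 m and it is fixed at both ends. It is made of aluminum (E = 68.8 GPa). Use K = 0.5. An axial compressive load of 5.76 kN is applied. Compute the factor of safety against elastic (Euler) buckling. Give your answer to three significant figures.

n ≈ 1.20

I = πd⁴/64 = π×28.0⁴/64 = 3.017×10^4 mm⁴
I = 3.017×10^4 mm⁴ = 3.017×10^-8 m⁴
Effective length L_e = K·L = 0.5 × 3.45 = 1.725 m
P_cr = π²EI / L_e² = π² × 68.8×10⁹ × 3.017×10^-8 / 1.725² = 6.885×10^3 N
Factor of safety n = P_cr / P = 6.8851 / 5.76 = 1.20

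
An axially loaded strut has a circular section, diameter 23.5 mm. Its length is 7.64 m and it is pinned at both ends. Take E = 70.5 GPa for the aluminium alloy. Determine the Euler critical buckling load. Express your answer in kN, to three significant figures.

P_cr ≈ 0.178 kN

I = πd⁴/64 = π×23.5⁴/64 = 1.497×10^4 mm⁴
I = 1.497×10^4 mm⁴ = 1.497×10^-8 m⁴
Effective length L_e = K·L = 1 × 7.64 = 7.640 m
P_cr = π²EI / L_e² = π² × 70.5×10⁹ × 1.497×10^-8 / 7.640² = 178.5 N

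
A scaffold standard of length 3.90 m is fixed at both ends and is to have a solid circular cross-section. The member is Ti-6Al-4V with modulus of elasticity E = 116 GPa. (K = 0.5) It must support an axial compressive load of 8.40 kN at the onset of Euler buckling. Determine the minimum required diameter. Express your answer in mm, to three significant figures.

L_e = K·L = 0.5 × 3.90 = 1.950 m
Required I = P_cr·L_e²/(π²E) = 8.400×10^3 × 1.950² / (π² × 1.16×10^11) = 2.790×10^-8 m⁴
I_req = 2.790×10^4 mm⁴
Solid circle: I = πd⁴/64  ⇒  d = (64I/π)^(1/4) = (64×2.790×10^4/π)^(1/4) = 27.5 mm

d ≈ 27.5 mm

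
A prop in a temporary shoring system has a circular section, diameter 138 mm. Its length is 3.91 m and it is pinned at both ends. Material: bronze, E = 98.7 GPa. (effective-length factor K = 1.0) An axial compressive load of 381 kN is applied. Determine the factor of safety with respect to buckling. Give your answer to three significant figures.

I = πd⁴/64 = π×138⁴/64 = 1.780×10^7 mm⁴
I = 1.780×10^7 mm⁴ = 1.780×10^-5 m⁴
Effective length L_e = K·L = 1 × 3.91 = 3.910 m
P_cr = π²EI / L_e² = π² × 98.7×10⁹ × 1.780×10^-5 / 3.910² = 1.134×10^6 N
Factor of safety n = P_cr / P = 1134.4 / 381 = 2.98

n ≈ 2.98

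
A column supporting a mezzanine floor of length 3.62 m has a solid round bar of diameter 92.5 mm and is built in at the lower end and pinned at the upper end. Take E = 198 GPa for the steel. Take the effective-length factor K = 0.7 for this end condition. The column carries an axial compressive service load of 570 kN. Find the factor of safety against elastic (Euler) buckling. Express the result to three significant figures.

I = πd⁴/64 = π×92.5⁴/64 = 3.594×10^6 mm⁴
I = 3.594×10^6 mm⁴ = 3.594×10^-6 m⁴
Effective length L_e = K·L = 0.7 × 3.62 = 2.534 m
P_cr = π²EI / L_e² = π² × 198×10⁹ × 3.594×10^-6 / 2.534² = 1.094×10^6 N
Factor of safety n = P_cr / P = 1093.7 / 570 = 1.92

n ≈ 1.92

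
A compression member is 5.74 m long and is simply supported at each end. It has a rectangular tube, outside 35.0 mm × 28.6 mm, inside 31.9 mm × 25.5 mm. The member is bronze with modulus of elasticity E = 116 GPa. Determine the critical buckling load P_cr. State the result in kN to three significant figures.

Weak-axis I_min = (h_o·b_o³ − h_i·b_i³)/12 with b_o = 28.6, b_i = 25.50 mm (shorter outer/inner sides).
I_min = (35.0×28.6³ − 31.90×25.50³)/12 = 2.415×10^4 mm⁴
I = 2.415×10^4 mm⁴ = 2.415×10^-8 m⁴
Effective length L_e = K·L = 1 × 5.74 = 5.740 m
P_cr = π²EI / L_e² = π² × 116×10⁹ × 2.415×10^-8 / 5.740² = 839.3 N

P_cr ≈ 0.839 kN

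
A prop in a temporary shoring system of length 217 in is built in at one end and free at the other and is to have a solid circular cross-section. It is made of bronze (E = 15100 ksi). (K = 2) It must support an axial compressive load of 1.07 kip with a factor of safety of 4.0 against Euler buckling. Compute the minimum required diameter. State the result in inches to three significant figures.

d ≈ 3.24 in

Required P_cr = n·P = 4.0 × 1.07 = 4.280 kip
L_e = K·L = 2 × 217 = 434.0 in
Required I = P_cr·L_e²/(π²E) = 4.280×10^3 × 434.0² / (π² × 1.51×10^7) = 5.409 in⁴
Solid circle: I = πd⁴/64  ⇒  d = (64I/π)^(1/4) = (64×5.409/π)^(1/4) = 3.24 in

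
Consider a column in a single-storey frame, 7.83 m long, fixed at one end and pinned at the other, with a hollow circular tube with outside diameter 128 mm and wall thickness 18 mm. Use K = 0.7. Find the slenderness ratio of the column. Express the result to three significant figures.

λ ≈ 139

Inner diameter d_i = 128 − 2×18 = 92.00 mm
I = π(d_o⁴ − d_i⁴)/64 = π(128⁴ − 92.00⁴)/64 = 9.660×10^6 mm⁴
A = 6.220×10^3 mm²;  r_min = √(I/A) = √(9.660×10^6/6.220×10^3) = 39.41 mm
L_e = K·L = 0.7 × 7.83 m = 5.481 m = 5481.0 mm
λ = L_e / r_min = 5481.0 / 39.41 = 139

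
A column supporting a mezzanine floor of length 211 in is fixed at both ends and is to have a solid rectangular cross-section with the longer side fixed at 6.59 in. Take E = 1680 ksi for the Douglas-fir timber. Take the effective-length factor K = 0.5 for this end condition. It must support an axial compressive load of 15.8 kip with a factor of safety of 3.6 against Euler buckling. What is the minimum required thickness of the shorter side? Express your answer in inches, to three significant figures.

b ≈ 4.11 in

Required P_cr = n·P = 3.6 × 15.8 = 56.88 kip
L_e = K·L = 0.5 × 211 = 105.5 in
Required I = P_cr·L_e²/(π²E) = 5.688×10^4 × 105.5² / (π² × 1.68×10^6) = 38.18 in⁴
Rectangle, weak axis: I_min = h·b³/12 with h = 6.59 in fixed  ⇒  b = (12I/h)^(1/3) = 4.11 in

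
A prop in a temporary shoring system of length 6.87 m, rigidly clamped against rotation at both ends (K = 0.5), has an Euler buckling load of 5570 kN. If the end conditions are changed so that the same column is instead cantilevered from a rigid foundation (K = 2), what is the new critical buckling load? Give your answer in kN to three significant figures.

P_cr ∝ 1/K², so P_cr,new = P_cr,old × (K_old/K_new)² = 5570 × (0.5/2)²
= 5570 × 0.06250 = 348 kN

P_cr ≈ 348 kN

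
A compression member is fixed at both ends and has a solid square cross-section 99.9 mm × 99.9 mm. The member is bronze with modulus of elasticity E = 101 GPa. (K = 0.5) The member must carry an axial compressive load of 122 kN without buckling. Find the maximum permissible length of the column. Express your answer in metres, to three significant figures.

I = a⁴/12 = 99.9⁴/12 = 8.300×10^6 mm⁴
I = 8.300×10^-6 m⁴
At the buckling limit P_cr = P = 1.220×10^5 N
From P_cr = π²EI/(K·L)²:  L = (1/K)·√(π²EI/P_cr) = (1/0.5)·√(π²×1.01×10^11×8.300×10^-6/1.220×10^5)
L = 16.5 m

L_max ≈ 16.5 m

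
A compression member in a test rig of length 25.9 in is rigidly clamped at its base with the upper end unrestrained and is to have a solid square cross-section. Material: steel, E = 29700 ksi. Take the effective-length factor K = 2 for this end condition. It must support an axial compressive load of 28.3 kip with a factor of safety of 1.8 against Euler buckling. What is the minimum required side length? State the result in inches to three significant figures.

Required P_cr = n·P = 1.8 × 28.3 = 50.94 kip
L_e = K·L = 2 × 25.9 = 51.80 in
Required I = P_cr·L_e²/(π²E) = 5.094×10^4 × 51.80² / (π² × 2.97×10^7) = 0.4663 in⁴
Solid square: I = a⁴/12  ⇒  a = (12I)^(1/4) = (12×0.4663)^(1/4) = 1.54 in

a ≈ 1.54 in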